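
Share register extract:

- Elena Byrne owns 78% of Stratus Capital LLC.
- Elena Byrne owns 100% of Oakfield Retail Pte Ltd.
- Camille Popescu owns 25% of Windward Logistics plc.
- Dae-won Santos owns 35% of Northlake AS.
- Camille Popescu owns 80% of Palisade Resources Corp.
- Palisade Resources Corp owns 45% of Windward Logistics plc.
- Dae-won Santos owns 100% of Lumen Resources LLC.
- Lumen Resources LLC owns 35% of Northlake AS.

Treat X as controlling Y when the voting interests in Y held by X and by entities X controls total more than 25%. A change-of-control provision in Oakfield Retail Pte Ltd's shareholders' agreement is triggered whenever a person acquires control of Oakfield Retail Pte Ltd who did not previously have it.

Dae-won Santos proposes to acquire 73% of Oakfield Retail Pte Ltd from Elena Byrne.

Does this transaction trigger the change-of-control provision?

The purchase adds only to Dae-won's holdings (Elena's stake shrinks), so Dae-won is the only person who could newly come to control Oakfield.
Dae-won holds 100% of Lumen, so Dae-won controls Lumen.
Dae-won and Lumen together hold 35% + 35% = 70% of Northlake, so Dae-won controls Northlake.
Neither Dae-won nor any entity Dae-won controls holds any voting interest in Oakfield.
So before the transaction, Dae-won does not control Oakfield.
After the purchase, Dae-won holds 73% of Oakfield directly, and Elena's stake falls to 27%.
Dae-won holds 73% of Oakfield, so Dae-won controls Oakfield.
Dae-won did not control Oakfield before and does after, so the clause is triggered.

Yes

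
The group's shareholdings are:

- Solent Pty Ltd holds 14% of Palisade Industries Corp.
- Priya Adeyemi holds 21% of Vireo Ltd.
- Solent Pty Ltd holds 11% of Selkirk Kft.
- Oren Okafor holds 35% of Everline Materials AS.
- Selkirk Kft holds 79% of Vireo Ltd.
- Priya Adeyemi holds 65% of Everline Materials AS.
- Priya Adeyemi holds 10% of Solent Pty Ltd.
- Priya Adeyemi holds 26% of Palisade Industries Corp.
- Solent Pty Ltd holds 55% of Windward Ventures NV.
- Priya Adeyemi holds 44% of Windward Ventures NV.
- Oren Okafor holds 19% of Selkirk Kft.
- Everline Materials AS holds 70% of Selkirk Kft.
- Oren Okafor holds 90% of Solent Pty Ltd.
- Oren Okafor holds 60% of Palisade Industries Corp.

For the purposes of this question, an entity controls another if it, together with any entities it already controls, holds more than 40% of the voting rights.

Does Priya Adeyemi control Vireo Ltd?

Yes

Priya holds 65% of Everline, so Priya controls Everline.
Everline holds 70% of Selkirk, so Priya controls Selkirk.
Selkirk and Priya together hold 79% + 21% = 100% of Vireo, so Priya controls Vireo.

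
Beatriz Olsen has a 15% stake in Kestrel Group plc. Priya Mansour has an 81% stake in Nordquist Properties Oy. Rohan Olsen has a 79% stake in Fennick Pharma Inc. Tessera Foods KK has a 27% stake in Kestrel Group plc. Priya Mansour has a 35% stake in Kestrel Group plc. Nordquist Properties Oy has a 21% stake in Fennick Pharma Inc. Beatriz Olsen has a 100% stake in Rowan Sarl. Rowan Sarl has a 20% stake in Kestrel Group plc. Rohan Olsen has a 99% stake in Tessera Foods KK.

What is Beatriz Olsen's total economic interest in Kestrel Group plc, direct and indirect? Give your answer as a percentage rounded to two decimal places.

Beatriz reaches Kestrel along 2 paths.
Direct stake: 15% = 15%.
Via Rowan: 100% × 20% = 20%.
Total: 15% + 20% = 35%.
Rounded: 35.00%.

35.00%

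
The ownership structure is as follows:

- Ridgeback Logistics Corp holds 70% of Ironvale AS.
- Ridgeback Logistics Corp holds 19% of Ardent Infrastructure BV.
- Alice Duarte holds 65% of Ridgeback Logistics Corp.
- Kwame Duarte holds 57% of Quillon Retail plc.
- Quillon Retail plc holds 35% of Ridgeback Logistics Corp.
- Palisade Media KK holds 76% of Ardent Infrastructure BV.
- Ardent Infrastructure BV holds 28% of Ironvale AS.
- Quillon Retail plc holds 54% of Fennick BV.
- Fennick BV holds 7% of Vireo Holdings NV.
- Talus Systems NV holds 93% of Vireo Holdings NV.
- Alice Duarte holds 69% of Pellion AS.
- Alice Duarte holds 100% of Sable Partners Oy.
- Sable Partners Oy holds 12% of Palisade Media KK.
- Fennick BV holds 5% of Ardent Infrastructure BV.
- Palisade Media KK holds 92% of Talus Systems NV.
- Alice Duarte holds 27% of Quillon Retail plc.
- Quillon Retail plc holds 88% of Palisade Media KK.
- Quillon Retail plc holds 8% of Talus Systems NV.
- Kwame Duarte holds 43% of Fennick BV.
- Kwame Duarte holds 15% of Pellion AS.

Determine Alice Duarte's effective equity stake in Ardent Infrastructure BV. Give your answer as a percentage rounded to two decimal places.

42.05%

Alice reaches Ardent along 5 paths.
Via Sable → Palisade: 100% × 12% × 76% = 9.12%.
Via Quillon → Palisade: 27% × 88% × 76% = 18.0576%.
Via Quillon → Fennick: 27% × 54% × 5% = 0.729%.
Via Quillon → Ridgeback: 27% × 35% × 19% = 1.7955%.
Via Ridgeback: 65% × 19% = 12.35%.
Total: 9.12% + 18.0576% + 0.729% + 1.7955% + 12.35% = 42.0521%.
Rounded: 42.05%.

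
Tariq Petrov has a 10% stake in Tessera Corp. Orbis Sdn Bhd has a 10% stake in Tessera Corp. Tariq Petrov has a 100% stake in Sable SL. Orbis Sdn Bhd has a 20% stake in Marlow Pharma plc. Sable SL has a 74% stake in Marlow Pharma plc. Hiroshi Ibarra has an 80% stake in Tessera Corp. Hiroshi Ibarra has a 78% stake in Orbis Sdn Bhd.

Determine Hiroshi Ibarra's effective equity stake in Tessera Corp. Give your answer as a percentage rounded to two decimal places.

87.80%

Hiroshi reaches Tessera along 2 paths.
Direct stake: 80% = 80%.
Via Orbis: 78% × 10% = 7.8%.
Total: 80% + 7.8% = 87.8%.
Rounded: 87.80%.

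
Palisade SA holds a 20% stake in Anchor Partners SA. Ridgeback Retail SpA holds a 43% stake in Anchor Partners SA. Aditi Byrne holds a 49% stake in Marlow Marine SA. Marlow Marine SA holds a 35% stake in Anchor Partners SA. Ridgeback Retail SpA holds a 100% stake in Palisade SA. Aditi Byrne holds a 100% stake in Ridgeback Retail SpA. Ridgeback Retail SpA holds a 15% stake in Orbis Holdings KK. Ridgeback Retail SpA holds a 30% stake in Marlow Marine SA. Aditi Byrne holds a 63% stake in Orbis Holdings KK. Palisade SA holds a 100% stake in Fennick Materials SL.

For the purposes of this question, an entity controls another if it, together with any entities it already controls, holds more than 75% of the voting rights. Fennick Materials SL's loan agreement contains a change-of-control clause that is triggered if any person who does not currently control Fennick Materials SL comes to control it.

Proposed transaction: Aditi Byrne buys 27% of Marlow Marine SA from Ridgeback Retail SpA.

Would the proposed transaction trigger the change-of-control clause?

The purchase adds only to Aditi's holdings (Ridgeback's stake shrinks), so Aditi is the only person who could newly come to control Fennick.
Aditi holds 100% of Ridgeback, so Aditi controls Ridgeback.
Ridgeback holds 100% of Palisade, so Aditi controls Palisade.
Palisade holds 100% of Fennick, so Aditi controls Fennick.
So Aditi already controls Fennick before the transaction.
After the purchase, Aditi's direct stake in Marlow rises to 49% + 27% = 76%, and Ridgeback's stake falls to 3%.
Aditi controlled Fennick already, so this is not a new person acquiring control; every other person's position is unchanged or reduced.
No new person acquires control, so the clause is not triggered.

No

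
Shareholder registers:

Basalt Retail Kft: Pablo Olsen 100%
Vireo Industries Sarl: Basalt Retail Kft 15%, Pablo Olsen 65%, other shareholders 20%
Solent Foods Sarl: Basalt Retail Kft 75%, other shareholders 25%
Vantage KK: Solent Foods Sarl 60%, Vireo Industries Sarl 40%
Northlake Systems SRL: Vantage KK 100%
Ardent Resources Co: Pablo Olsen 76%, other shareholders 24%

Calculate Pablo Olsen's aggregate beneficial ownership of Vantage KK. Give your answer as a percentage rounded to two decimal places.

Pablo reaches Vantage along 3 paths.
Via Basalt → Solent: 100% × 75% × 60% = 45%.
Via Basalt → Vireo: 100% × 15% × 40% = 6%.
Via Vireo: 65% × 40% = 26%.
Total: 45% + 6% + 26% = 77%.
Rounded: 77.00%.

77.00%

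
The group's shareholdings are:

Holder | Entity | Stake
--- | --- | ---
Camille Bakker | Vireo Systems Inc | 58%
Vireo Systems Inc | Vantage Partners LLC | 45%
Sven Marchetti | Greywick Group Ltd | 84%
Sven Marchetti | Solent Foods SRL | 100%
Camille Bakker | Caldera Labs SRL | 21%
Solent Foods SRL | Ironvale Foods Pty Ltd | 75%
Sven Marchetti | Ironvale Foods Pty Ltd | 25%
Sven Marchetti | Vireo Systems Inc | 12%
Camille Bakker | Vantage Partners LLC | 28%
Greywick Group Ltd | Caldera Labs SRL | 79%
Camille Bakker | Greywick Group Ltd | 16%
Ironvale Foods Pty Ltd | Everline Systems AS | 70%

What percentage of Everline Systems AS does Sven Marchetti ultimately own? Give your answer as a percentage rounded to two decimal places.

Sven reaches Everline along 2 paths.
Via Solent → Ironvale: 100% × 75% × 70% = 52.5%.
Via Ironvale: 25% × 70% = 17.5%.
Total: 52.5% + 17.5% = 70%.
Rounded: 70.00%.

70.00%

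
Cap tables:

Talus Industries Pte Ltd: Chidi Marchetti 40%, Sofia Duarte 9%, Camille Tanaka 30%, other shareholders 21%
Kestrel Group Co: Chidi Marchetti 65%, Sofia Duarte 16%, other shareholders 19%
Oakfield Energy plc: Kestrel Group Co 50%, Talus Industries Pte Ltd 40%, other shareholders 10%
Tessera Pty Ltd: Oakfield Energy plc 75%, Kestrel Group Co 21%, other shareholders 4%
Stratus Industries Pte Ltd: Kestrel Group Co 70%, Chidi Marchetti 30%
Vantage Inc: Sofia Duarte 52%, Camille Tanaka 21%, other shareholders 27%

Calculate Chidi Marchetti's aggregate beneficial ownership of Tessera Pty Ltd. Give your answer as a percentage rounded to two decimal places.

Chidi reaches Tessera along 3 paths.
Via Kestrel → Oakfield: 65% × 50% × 75% = 24.375%.
Via Talus → Oakfield: 40% × 40% × 75% = 12%.
Via Kestrel: 65% × 21% = 13.65%.
Total: 24.375% + 12% + 13.65% = 50.025%.
Rounded: 50.03%.

50.03%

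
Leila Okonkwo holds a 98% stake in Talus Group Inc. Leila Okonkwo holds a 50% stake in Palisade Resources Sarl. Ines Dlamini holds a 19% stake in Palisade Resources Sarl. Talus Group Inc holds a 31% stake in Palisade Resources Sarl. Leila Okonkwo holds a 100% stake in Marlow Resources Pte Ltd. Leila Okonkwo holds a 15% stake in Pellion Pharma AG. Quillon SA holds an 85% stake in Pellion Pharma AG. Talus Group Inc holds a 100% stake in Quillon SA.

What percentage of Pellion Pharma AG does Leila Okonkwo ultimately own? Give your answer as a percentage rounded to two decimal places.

98.30%

Leila reaches Pellion along 2 paths.
Via Talus → Quillon: 98% × 100% × 85% = 83.3%.
Direct stake: 15% = 15%.
Total: 83.3% + 15% = 98.3%.
Rounded: 98.30%.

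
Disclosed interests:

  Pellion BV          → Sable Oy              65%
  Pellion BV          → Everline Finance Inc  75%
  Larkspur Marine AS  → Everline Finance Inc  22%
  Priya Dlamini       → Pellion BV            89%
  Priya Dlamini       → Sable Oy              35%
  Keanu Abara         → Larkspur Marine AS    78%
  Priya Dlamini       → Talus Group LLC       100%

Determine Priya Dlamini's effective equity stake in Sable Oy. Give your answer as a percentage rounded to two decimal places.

Priya reaches Sable along 2 paths.
Via Pellion: 89% × 65% = 57.85%.
Direct stake: 35% = 35%.
Total: 57.85% + 35% = 92.85%.

92.85%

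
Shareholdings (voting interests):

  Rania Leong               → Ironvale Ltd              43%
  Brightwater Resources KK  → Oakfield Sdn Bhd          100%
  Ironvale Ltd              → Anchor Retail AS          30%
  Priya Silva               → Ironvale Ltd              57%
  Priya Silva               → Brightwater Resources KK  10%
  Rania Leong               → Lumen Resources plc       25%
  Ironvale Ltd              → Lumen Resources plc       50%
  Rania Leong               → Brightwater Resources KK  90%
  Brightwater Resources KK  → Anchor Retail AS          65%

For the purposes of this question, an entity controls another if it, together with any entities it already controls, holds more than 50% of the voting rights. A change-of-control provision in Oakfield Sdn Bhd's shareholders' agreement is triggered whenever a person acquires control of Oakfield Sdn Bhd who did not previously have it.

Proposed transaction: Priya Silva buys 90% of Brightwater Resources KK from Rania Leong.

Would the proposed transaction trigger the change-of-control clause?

The purchase adds only to Priya's holdings (Rania's stake shrinks), so Priya is the only person who could newly come to control Oakfield.
Priya holds 57% of Ironvale, so Priya controls Ironvale.
Neither Priya nor any entity Priya controls holds any voting interest in Oakfield.
So before the transaction, Priya does not control Oakfield.
After the purchase, Priya's direct stake in Brightwater rises to 10% + 90% = 100%, and Rania's stake falls to 0%.
Priya holds 100% of Brightwater, so Priya controls Brightwater.
Brightwater holds 100% of Oakfield, so Priya controls Oakfield.
Priya did not control Oakfield before and does after, so the clause is triggered.

Yes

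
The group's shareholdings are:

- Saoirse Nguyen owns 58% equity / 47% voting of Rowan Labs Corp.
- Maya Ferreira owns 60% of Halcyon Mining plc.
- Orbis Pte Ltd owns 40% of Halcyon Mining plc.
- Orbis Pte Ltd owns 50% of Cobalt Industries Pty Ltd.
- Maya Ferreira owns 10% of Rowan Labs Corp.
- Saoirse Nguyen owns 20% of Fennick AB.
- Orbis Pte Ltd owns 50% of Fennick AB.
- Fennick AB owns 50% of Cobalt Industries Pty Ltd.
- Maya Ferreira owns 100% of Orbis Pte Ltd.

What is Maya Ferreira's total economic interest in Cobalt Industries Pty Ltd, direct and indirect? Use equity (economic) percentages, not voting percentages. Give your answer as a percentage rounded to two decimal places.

Maya reaches Cobalt along 2 paths.
Via Orbis → Fennick: 100% × 50% × 50% = 25%.
Via Orbis: 100% × 50% = 50%.
Total: 25% + 50% = 75%.
Rounded: 75.00%.

75.00%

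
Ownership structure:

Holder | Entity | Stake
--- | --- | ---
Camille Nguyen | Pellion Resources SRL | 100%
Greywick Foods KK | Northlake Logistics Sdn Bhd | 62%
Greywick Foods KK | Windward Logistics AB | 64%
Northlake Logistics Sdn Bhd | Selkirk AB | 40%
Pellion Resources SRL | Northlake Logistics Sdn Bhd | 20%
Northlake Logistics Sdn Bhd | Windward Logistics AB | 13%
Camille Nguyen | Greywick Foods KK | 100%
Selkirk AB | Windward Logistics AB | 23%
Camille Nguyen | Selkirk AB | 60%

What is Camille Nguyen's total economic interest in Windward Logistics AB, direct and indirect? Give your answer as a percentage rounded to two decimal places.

96.00%

Camille reaches Windward along 6 paths.
Via Greywick: 100% × 64% = 64%.
Via Pellion → Northlake: 100% × 20% × 13% = 2.6%.
Via Greywick → Northlake: 100% × 62% × 13% = 8.06%.
Via Pellion → Northlake → Selkirk: 100% × 20% × 40% × 23% = 1.84%.
Via Greywick → Northlake → Selkirk: 100% × 62% × 40% × 23% = 5.704%.
Via Selkirk: 60% × 23% = 13.8%.
Total: 64% + 2.6% + 8.06% + 1.84% + 5.704% + 13.8% = 96.004%.
Rounded: 96.00%.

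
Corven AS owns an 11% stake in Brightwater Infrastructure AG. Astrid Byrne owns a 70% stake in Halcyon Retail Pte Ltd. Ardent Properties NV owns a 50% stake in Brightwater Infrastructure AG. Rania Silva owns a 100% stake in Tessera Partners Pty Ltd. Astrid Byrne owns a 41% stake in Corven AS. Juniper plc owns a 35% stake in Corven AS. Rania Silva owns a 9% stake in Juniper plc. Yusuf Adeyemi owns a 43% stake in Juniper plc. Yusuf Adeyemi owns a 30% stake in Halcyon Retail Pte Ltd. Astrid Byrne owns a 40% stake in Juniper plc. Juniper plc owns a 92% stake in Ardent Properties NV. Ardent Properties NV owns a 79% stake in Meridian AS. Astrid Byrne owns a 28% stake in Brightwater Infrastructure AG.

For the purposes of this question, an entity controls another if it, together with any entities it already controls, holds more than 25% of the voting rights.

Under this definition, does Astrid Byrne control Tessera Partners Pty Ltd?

Astrid holds 70% of Halcyon, so Astrid controls Halcyon.
Astrid holds 40% of Juniper, so Astrid controls Juniper.
Juniper and Astrid together hold 35% + 41% = 76% of Corven, so Astrid controls Corven.
Juniper holds 92% of Ardent, so Astrid controls Ardent.
Ardent and Corven and Astrid together hold 50% + 11% + 28% = 89% of Brightwater, so Astrid controls Brightwater.
Ardent holds 79% of Meridian, so Astrid controls Meridian.
Neither Astrid nor any entity Astrid controls holds any voting interest in Tessera.
So Astrid does not control Tessera.

No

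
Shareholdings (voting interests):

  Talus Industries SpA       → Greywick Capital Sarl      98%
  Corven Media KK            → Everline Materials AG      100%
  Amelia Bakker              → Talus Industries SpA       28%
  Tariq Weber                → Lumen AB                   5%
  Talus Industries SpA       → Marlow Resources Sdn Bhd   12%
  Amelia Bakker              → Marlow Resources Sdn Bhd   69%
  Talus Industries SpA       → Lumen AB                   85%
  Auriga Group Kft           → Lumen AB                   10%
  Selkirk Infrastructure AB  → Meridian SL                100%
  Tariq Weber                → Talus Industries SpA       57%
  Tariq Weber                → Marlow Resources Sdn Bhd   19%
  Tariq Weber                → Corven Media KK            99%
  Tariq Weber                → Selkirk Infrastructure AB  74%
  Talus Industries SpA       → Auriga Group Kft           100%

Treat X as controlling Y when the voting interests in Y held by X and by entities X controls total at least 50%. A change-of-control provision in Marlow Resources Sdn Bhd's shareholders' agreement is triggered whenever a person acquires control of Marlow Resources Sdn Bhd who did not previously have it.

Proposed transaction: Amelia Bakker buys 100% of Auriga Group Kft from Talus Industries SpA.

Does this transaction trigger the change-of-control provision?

The purchase adds only to Amelia's holdings (Talus's stake shrinks), so Amelia is the only person who could newly come to control Marlow.
Amelia holds 69% of Marlow, so Amelia controls Marlow.
So Amelia already controls Marlow before the transaction.
After the purchase, Amelia holds 100% of Auriga directly, and Talus's stake falls to 0%.
Amelia controlled Marlow already, so this is not a new person acquiring control; every other person's position is unchanged or reduced.
No new person acquires control, so the clause is not triggered.

No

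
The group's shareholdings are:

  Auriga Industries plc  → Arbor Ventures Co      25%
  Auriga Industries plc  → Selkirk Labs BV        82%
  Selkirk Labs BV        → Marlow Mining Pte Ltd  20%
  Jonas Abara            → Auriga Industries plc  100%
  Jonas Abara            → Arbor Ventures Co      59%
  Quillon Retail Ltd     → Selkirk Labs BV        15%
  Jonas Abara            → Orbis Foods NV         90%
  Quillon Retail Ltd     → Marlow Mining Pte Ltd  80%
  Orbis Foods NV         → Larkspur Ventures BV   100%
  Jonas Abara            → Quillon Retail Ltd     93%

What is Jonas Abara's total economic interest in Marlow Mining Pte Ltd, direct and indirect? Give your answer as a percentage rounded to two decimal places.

Jonas reaches Marlow along 3 paths.
Via Quillon: 93% × 80% = 74.4%.
Via Quillon → Selkirk: 93% × 15% × 20% = 2.79%.
Via Auriga → Selkirk: 100% × 82% × 20% = 16.4%.
Total: 74.4% + 2.79% + 16.4% = 93.59%.

93.59%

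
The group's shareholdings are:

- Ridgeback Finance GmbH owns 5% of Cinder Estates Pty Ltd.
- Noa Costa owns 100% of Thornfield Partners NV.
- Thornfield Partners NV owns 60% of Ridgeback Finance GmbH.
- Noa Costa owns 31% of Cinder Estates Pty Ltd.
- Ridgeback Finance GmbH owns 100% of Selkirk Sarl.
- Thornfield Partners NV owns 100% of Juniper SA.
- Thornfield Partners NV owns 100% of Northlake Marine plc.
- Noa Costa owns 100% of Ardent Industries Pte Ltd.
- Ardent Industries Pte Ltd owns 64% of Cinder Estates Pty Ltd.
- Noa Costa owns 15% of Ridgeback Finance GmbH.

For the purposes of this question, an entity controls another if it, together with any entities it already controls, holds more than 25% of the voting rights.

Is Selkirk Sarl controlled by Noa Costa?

Yes

Noa holds 100% of Thornfield, so Noa controls Thornfield.
Noa and Thornfield together hold 15% + 60% = 75% of Ridgeback, so Noa controls Ridgeback.
Ridgeback holds 100% of Selkirk, so Noa controls Selkirk.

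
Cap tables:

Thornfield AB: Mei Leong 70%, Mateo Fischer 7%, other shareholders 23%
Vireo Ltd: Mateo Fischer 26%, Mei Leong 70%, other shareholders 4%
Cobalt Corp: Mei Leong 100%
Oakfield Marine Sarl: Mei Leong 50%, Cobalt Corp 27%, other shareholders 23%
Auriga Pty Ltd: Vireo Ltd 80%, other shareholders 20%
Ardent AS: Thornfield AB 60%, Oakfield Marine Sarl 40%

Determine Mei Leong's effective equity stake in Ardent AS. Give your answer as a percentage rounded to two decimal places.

72.80%

Mei reaches Ardent along 3 paths.
Via Thornfield: 70% × 60% = 42%.
Via Oakfield: 50% × 40% = 20%.
Via Cobalt → Oakfield: 100% × 27% × 40% = 10.8%.
Total: 42% + 20% + 10.8% = 72.8%.
Rounded: 72.80%.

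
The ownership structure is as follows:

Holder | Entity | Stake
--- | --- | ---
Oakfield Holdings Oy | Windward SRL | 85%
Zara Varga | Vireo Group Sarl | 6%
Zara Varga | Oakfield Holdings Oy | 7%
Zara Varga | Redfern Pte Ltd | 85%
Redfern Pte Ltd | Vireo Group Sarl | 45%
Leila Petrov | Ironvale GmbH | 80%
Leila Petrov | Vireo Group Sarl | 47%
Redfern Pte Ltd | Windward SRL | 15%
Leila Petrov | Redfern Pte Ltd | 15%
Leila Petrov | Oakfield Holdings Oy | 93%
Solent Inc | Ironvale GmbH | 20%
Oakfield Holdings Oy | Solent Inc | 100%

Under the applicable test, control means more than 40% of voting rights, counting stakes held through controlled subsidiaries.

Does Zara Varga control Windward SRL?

No

Zara holds 85% of Redfern, so Zara controls Redfern.
Redfern and Zara together hold 45% + 6% = 51% of Vireo, so Zara controls Vireo.
In Windward, Zara's side holds only 15%, not > 40%.
So Zara does not control Windward.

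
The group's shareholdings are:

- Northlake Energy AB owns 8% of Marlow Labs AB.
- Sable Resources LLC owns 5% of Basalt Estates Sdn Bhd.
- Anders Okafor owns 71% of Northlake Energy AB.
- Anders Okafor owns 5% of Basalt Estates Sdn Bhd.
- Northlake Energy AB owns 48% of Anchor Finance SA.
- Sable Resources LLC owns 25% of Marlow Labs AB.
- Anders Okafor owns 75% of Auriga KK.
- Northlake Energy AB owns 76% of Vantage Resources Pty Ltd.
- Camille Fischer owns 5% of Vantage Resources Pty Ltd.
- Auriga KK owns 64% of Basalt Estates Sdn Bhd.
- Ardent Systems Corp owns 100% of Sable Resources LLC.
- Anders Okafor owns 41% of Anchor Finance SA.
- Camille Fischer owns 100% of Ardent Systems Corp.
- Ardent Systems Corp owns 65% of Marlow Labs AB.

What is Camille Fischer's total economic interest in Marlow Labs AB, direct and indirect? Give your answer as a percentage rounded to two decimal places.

90.00%

Camille reaches Marlow along 2 paths.
Via Ardent → Sable: 100% × 100% × 25% = 25%.
Via Ardent: 100% × 65% = 65%.
Total: 25% + 65% = 90%.
Rounded: 90.00%.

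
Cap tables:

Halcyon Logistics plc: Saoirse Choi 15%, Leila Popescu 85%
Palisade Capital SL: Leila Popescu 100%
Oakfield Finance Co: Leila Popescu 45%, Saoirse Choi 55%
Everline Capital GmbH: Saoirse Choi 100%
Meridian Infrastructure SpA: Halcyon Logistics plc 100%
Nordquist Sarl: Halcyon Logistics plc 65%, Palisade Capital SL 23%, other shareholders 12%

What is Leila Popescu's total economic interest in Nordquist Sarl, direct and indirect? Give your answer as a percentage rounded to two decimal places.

78.25%

Leila reaches Nordquist along 2 paths.
Via Halcyon: 85% × 65% = 55.25%.
Via Palisade: 100% × 23% = 23%.
Total: 55.25% + 23% = 78.25%.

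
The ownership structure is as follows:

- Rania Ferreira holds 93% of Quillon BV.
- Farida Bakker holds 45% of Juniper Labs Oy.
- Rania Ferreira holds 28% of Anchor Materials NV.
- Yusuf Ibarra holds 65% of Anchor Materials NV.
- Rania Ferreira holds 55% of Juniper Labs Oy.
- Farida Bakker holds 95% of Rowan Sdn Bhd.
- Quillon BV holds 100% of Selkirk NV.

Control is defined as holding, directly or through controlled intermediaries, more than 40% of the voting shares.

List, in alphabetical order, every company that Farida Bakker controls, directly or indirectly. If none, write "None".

Farida holds 45% of Juniper, so Farida controls Juniper.
Farida holds 95% of Rowan, so Farida controls Rowan.
No other company's threshold is met.

Juniper Labs Oy, Rowan Sdn Bhd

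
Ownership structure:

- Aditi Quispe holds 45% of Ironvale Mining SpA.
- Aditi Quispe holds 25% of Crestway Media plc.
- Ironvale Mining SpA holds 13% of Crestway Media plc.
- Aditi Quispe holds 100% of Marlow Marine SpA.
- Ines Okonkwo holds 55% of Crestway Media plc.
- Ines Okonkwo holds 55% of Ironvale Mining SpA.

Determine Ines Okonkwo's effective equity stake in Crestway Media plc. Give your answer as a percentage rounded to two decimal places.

62.15%

Ines reaches Crestway along 2 paths.
Direct stake: 55% = 55%.
Via Ironvale: 55% × 13% = 7.15%.
Total: 55% + 7.15% = 62.15%.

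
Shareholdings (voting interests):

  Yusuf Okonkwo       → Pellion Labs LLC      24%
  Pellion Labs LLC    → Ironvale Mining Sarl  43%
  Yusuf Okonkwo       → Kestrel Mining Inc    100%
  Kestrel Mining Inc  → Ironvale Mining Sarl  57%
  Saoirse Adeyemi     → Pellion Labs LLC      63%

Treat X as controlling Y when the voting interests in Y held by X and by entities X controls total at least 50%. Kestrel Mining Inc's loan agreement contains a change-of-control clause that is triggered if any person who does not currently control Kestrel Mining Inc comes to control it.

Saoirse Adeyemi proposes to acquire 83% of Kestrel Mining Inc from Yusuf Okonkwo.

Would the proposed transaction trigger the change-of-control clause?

The purchase adds only to Saoirse's holdings (Yusuf's stake shrinks), so Saoirse is the only person who could newly come to control Kestrel.
Saoirse holds 63% of Pellion, so Saoirse controls Pellion.
Neither Saoirse nor any entity Saoirse controls holds any voting interest in Kestrel.
So before the transaction, Saoirse does not control Kestrel.
After the purchase, Saoirse holds 83% of Kestrel directly, and Yusuf's stake falls to 17%.
Saoirse holds 83% of Kestrel, so Saoirse controls Kestrel.
Saoirse did not control Kestrel before and does after, so the clause is triggered.

Yes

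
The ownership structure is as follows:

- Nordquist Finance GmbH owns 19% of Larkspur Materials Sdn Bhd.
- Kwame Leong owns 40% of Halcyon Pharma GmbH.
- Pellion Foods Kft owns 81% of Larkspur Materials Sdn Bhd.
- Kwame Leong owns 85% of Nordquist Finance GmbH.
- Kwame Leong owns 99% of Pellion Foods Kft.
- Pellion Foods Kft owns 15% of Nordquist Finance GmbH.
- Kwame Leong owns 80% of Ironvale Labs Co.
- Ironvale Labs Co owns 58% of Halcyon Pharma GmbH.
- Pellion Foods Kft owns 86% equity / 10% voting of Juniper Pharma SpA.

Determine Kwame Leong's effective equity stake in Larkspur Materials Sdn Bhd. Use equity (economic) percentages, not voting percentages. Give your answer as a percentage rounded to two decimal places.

99.16%

Kwame reaches Larkspur along 3 paths.
Via Pellion → Nordquist: 99% × 15% × 19% = 2.8215%.
Via Nordquist: 85% × 19% = 16.15%.
Via Pellion: 99% × 81% = 80.19%.
Total: 2.8215% + 16.15% + 80.19% = 99.1615%.
Rounded: 99.16%.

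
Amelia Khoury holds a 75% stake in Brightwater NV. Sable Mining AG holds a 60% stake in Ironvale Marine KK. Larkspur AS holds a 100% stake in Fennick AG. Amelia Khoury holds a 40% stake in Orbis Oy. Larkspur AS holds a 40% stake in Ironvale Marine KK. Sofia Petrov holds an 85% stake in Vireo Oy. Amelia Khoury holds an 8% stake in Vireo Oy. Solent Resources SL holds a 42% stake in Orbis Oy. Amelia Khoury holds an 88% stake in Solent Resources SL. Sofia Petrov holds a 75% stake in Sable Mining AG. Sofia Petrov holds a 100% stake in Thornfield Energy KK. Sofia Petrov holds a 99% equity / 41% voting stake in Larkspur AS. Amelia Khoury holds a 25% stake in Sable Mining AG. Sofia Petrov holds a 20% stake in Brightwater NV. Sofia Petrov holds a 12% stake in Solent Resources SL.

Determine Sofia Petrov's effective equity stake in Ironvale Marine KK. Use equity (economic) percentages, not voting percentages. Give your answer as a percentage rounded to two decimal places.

84.60%

Sofia reaches Ironvale along 2 paths.
Via Sable: 75% × 60% = 45%.
Via Larkspur: 99% × 40% = 39.6%.
Total: 45% + 39.6% = 84.6%.
Rounded: 84.60%.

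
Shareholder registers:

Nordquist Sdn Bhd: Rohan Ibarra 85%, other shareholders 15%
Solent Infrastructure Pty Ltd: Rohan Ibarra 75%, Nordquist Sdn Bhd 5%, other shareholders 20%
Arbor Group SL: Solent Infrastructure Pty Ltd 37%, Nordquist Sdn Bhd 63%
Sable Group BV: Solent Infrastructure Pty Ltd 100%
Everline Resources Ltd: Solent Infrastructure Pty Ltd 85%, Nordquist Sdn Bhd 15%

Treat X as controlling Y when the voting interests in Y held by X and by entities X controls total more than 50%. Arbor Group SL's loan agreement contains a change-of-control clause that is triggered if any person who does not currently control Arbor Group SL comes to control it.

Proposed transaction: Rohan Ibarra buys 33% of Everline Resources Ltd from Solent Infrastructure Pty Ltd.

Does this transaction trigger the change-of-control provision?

The purchase adds only to Rohan's holdings (Solent's stake shrinks), so Rohan is the only person who could newly come to control Arbor.
Rohan holds 85% of Nordquist, so Rohan controls Nordquist.
Rohan and Nordquist together hold 75% + 5% = 80% of Solent, so Rohan controls Solent.
Solent and Nordquist together hold 37% + 63% = 100% of Arbor, so Rohan controls Arbor.
So Rohan already controls Arbor before the transaction.
After the purchase, Rohan holds 33% of Everline directly, and Solent's stake falls to 52%.
Rohan controlled Arbor already, so this is not a new person acquiring control; every other person's position is unchanged or reduced.
No new person acquires control, so the clause is not triggered.

No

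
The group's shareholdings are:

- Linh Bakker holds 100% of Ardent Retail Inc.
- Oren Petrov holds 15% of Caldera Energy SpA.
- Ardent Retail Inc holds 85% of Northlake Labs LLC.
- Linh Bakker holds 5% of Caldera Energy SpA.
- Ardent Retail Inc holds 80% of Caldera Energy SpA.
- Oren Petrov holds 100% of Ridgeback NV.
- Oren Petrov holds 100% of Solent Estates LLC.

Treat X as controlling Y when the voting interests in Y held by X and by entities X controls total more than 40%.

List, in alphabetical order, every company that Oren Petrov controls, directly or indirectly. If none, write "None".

Ridgeback NV, Solent Estates LLC

Oren holds 100% of Ridgeback, so Oren controls Ridgeback.
Oren holds 100% of Solent, so Oren controls Solent.
No other company's threshold is met.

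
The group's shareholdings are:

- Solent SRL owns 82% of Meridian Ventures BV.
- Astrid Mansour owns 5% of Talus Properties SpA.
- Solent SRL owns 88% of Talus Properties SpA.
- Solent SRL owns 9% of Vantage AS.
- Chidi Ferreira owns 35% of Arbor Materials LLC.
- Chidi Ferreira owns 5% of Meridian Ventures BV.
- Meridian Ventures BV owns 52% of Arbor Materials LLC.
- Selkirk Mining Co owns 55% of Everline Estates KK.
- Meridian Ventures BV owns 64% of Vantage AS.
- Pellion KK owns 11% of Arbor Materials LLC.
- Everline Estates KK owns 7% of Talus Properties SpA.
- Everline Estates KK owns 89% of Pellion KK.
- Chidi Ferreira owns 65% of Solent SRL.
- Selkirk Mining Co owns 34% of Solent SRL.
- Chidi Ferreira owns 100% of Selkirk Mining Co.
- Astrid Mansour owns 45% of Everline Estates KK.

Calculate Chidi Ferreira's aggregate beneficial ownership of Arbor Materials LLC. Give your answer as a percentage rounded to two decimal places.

85.20%

Chidi reaches Arbor along 5 paths.
Via Meridian: 5% × 52% = 2.6%.
Via Solent → Meridian: 65% × 82% × 52% = 27.716%.
Via Selkirk → Solent → Meridian: 100% × 34% × 82% × 52% = 14.4976%.
Direct stake: 35% = 35%.
Via Selkirk → Everline → Pellion: 100% × 55% × 89% × 11% = 5.3845%.
Total: 2.6% + 27.716% + 14.4976% + 35% + 5.3845% = 85.1981%.
Rounded: 85.20%.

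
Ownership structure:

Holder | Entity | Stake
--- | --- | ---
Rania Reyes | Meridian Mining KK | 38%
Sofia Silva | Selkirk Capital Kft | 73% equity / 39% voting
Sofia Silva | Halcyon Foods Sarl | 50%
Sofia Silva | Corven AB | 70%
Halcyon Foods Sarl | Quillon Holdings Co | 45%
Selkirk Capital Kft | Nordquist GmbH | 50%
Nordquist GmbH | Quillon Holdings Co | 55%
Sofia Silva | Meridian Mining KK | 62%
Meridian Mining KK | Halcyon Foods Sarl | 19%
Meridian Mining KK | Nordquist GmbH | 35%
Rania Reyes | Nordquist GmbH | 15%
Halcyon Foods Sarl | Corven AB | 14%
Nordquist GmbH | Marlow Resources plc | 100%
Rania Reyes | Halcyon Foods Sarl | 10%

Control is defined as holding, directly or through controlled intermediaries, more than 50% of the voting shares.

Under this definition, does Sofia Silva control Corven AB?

Sofia holds 62% of Meridian, so Sofia controls Meridian.
Meridian and Sofia together hold 19% + 50% = 69% of Halcyon, so Sofia controls Halcyon.
Halcyon and Sofia together hold 14% + 70% = 84% of Corven, so Sofia controls Corven.

Yes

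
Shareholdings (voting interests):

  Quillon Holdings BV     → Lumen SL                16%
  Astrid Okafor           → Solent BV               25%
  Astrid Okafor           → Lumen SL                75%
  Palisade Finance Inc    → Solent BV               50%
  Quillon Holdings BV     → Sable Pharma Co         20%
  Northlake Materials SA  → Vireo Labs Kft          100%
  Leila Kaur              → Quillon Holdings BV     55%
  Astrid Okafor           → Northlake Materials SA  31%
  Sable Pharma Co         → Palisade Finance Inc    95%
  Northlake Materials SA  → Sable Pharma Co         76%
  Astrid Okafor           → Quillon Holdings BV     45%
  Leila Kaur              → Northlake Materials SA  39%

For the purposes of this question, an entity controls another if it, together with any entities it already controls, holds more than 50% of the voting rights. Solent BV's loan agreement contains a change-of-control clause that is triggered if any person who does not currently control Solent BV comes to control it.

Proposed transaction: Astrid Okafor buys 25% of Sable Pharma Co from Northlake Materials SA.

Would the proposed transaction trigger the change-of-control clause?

The purchase adds only to Astrid's holdings (Northlake's stake shrinks), so Astrid is the only person who could newly come to control Solent.
Astrid holds 75% of Lumen, so Astrid controls Lumen.
In Solent, Astrid's side holds only 25%, not > 50%.
So before the transaction, Astrid does not control Solent.
After the purchase, Astrid holds 25% of Sable directly, and Northlake's stake falls to 51%.
Astrid's side now holds 25% of Sable, not > 50%, so Astrid still does not control Sable.
After the transaction, Astrid's side holds 25% of Solent, not > 50%, so Astrid still does not control Solent.
No new person acquires control, so the clause is not triggered.

No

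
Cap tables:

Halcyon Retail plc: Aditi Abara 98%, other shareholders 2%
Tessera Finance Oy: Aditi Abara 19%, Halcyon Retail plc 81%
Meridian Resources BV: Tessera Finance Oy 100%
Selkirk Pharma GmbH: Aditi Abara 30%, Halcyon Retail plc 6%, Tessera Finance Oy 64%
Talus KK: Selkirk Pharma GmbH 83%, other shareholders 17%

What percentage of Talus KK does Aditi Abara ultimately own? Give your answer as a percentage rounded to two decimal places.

82.04%

Aditi reaches Talus along 4 paths.
Via Selkirk: 30% × 83% = 24.9%.
Via Halcyon → Selkirk: 98% × 6% × 83% = 4.8804%.
Via Tessera → Selkirk: 19% × 64% × 83% = 10.0928%.
Via Halcyon → Tessera → Selkirk: 98% × 81% × 64% × 83% = 42.166656%.
Total: 24.9% + 4.8804% + 10.0928% + 42.166656% = 82.039856%.
Rounded: 82.04%.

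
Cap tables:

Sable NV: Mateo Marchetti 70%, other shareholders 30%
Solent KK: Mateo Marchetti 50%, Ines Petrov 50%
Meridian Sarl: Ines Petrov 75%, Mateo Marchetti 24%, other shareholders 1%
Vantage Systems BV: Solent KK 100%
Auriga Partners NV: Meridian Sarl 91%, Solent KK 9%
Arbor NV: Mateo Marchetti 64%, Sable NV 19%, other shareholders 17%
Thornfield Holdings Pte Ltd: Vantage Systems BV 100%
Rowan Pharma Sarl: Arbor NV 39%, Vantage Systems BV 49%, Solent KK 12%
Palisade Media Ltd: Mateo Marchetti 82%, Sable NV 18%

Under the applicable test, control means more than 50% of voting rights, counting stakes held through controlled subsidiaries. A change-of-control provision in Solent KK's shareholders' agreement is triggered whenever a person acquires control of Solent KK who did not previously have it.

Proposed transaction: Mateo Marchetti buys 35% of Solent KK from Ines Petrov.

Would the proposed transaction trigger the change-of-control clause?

Yes

The purchase adds only to Mateo's holdings (Ines's stake shrinks), so Mateo is the only person who could newly come to control Solent.
Mateo holds 70% of Sable, so Mateo controls Sable.
Mateo and Sable together hold 64% + 19% = 83% of Arbor, so Mateo controls Arbor.
Mateo and Sable together hold 82% + 18% = 100% of Palisade, so Mateo controls Palisade.
In Solent, Mateo's side holds only 50%, not > 50%.
So before the transaction, Mateo does not control Solent.
After the purchase, Mateo's direct stake in Solent rises to 50% + 35% = 85%, and Ines's stake falls to 15%.
Mateo holds 85% of Solent, so Mateo controls Solent.
Mateo did not control Solent before and does after, so the clause is triggered.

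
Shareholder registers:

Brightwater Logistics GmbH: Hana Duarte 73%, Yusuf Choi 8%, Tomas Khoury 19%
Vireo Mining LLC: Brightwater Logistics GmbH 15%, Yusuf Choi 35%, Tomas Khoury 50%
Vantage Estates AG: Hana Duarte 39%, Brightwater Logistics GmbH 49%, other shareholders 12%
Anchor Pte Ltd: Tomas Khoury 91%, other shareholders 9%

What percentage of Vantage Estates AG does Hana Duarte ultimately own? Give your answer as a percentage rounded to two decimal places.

74.77%

Hana reaches Vantage along 2 paths.
Direct stake: 39% = 39%.
Via Brightwater: 73% × 49% = 35.77%.
Total: 39% + 35.77% = 74.77%.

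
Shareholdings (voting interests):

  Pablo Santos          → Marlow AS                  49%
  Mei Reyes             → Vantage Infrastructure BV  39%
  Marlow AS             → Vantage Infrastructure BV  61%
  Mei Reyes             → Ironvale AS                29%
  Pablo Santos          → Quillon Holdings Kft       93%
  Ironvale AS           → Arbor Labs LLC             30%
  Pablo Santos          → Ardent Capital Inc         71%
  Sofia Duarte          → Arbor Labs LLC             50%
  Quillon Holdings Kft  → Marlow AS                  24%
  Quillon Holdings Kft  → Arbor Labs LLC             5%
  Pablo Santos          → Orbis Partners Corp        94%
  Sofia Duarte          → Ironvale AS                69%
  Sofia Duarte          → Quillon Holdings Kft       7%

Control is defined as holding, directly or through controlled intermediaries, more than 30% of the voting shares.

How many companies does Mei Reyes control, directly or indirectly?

Mei holds 39% of Vantage, so Mei controls Vantage.
No other company's threshold is met.
Mei controls 1 company.

1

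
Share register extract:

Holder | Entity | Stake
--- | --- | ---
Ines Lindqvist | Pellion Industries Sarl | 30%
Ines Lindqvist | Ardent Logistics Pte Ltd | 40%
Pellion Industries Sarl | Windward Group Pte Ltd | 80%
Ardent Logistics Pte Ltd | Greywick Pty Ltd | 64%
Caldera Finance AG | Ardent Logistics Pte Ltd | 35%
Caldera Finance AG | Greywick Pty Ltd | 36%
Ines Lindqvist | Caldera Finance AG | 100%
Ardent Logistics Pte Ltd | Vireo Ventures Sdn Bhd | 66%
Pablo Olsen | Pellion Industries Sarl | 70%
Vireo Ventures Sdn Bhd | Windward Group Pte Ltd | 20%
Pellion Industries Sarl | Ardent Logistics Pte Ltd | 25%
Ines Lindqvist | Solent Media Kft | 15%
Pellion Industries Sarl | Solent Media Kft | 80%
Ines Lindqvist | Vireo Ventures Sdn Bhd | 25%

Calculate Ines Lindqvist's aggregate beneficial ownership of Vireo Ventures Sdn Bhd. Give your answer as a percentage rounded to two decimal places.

Ines reaches Vireo along 4 paths.
Via Pellion → Ardent: 30% × 25% × 66% = 4.95%.
Via Caldera → Ardent: 100% × 35% × 66% = 23.1%.
Via Ardent: 40% × 66% = 26.4%.
Direct stake: 25% = 25%.
Total: 4.95% + 23.1% + 26.4% + 25% = 79.45%.

79.45%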